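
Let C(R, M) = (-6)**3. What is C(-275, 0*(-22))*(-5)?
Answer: 1080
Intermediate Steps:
C(R, M) = -216
C(-275, 0*(-22))*(-5) = -216*(-5) = 1080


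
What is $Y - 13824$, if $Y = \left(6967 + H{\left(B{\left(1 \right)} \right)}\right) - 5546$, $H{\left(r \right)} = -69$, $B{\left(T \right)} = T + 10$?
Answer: $-12472$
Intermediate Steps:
$B{\left(T \right)} = 10 + T$
$Y = 1352$ ($Y = \left(6967 - 69\right) - 5546 = 6898 - 5546 = 1352$)
$Y - 13824 = 1352 - 13824 = -12472$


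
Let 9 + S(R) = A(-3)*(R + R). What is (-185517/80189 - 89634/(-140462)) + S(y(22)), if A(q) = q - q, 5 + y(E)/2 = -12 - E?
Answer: -60120996945/5631753659 ≈ -10.675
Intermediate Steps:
y(E) = -34 - 2*E (y(E) = -10 + 2*(-12 - E) = -10 + (-24 - 2*E) = -34 - 2*E)
A(q) = 0
S(R) = -9 (S(R) = -9 + 0*(R + R) = -9 + 0*(2*R) = -9 + 0 = -9)
(-185517/80189 - 89634/(-140462)) + S(y(22)) = (-185517/80189 - 89634/(-140462)) - 9 = (-185517*1/80189 - 89634*(-1/140462)) - 9 = (-185517/80189 + 44817/70231) - 9 = -9435214014/5631753659 - 9 = -60120996945/5631753659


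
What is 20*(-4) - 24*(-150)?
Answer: 3520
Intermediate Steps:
20*(-4) - 24*(-150) = -80 + 3600 = 3520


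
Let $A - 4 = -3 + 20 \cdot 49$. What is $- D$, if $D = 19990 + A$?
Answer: $-20971$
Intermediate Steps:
$A = 981$ ($A = 4 + \left(-3 + 20 \cdot 49\right) = 4 + \left(-3 + 980\right) = 4 + 977 = 981$)
$D = 20971$ ($D = 19990 + 981 = 20971$)
$- D = \left(-1\right) 20971 = -20971$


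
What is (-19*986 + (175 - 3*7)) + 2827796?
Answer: 2809216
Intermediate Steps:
(-19*986 + (175 - 3*7)) + 2827796 = (-18734 + (175 - 21)) + 2827796 = (-18734 + 154) + 2827796 = -18580 + 2827796 = 2809216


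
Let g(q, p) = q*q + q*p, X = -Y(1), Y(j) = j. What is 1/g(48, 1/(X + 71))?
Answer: 35/80664 ≈ 0.00043390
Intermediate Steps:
X = -1 (X = -1*1 = -1)
g(q, p) = q² + p*q
1/g(48, 1/(X + 71)) = 1/(48*(1/(-1 + 71) + 48)) = 1/(48*(1/70 + 48)) = 1/(48*(3361/70)) = 1/(80664/35) = 35/80664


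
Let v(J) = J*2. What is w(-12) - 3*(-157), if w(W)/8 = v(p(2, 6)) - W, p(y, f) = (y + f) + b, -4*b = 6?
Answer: 671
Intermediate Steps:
b = -3/2 (b = -1/4*6 = -3/2 ≈ -1.5000)
p(y, f) = -3/2 + f + y (p(y, f) = (y + f) - 3/2 = (f + y) - 3/2 = -3/2 + f + y)
v(J) = 2*J
w(W) = 104 - 8*W (w(W) = 8*(2*(-3/2 + 6 + 2) - W) = 8*(2*(13/2) - W) = 8*(13 - W) = 104 - 8*W)
w(-12) - 3*(-157) = (104 - 8*(-12)) - 3*(-157) = (104 + 96) + 471 = 200 + 471 = 671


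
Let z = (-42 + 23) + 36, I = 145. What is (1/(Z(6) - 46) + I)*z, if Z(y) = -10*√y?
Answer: 1868079/758 + 85*√6/758 ≈ 2464.8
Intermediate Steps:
z = 17 (z = -19 + 36 = 17)
(1/(Z(6) - 46) + I)*z = (1/(-10*√6 - 46) + 145)*17 = (1/(-46 - 10*√6) + 145)*17 = (145 + 1/(-46 - 10*√6))*17 = 2465 + 17/(-46 - 10*√6)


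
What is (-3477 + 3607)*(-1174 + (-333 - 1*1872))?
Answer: -439270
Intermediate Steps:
(-3477 + 3607)*(-1174 + (-333 - 1*1872)) = 130*(-1174 + (-333 - 1872)) = 130*(-1174 - 2205) = 130*(-3379) = -439270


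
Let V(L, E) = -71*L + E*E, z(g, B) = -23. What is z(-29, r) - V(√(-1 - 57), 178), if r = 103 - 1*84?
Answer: -31707 + 71*I*√58 ≈ -31707.0 + 540.72*I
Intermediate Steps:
r = 19 (r = 103 - 84 = 19)
V(L, E) = E² - 71*L (V(L, E) = -71*L + E² = E² - 71*L)
z(-29, r) - V(√(-1 - 57), 178) = -23 - (178² - 71*√(-1 - 57)) = -23 - (31684 - 71*I*√58) = -23 + (-31684 + 71*I*√58) = -31707 + 71*I*√58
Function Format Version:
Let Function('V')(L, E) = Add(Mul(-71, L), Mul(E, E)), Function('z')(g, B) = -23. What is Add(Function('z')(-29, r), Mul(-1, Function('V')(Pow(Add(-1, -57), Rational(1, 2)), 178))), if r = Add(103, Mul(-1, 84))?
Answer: Add(-31707, Mul(71, I, Pow(58, Rational(1, 2)))) ≈ Add(-31707., Mul(540.72, I))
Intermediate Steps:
r = 19 (r = Add(103, -84) = 19)
Function('V')(L, E) = Add(Pow(E, 2), Mul(-71, L)) (Function('V')(L, E) = Add(Mul(-71, L), Pow(E, 2)) = Add(Pow(E, 2), Mul(-71, L)))
Add(Function('z')(-29, r), Mul(-1, Function('V')(Pow(Add(-1, -57), Rational(1, 2)), 178))) = Add(-23, Mul(-1, Add(Pow(178, 2), Mul(-71, Pow(Add(-1, -57), Rational(1, 2)))))) = Add(-23, Mul(-1, Add(31684, Mul(-71, Pow(-58, Rational(1, 2)))))) = Add(-23, Mul(-1, Add(31684, Mul(-71, Mul(I, Pow(58, Rational(1, 2))))))) = Add(-23, Mul(-1, Add(31684, Mul(-71, I, Pow(58, Rational(1, 2)))))) = Add(-23, Add(-31684, Mul(71, I, Pow(58, Rational(1, 2))))) = Add(-31707, Mul(71, I, Pow(58, Rational(1, 2))))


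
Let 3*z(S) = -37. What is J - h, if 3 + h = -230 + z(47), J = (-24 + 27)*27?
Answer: 979/3 ≈ 326.33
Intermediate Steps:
z(S) = -37/3 (z(S) = (1/3)*(-37) = -37/3)
J = 81 (J = 3*27 = 81)
h = -736/3 (h = -3 + (-230 - 37/3) = -3 - 727/3 = -736/3 ≈ -245.33)
J - h = 81 - 1*(-736/3) = 81 + 736/3 = 979/3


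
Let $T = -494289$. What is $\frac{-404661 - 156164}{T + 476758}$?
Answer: $\frac{560825}{17531} \approx 31.99$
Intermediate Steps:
$\frac{-404661 - 156164}{T + 476758} = \frac{-404661 - 156164}{-494289 + 476758} = - \frac{560825}{-17531} = \left(-560825\right) \left(- \frac{1}{17531}\right) = \frac{560825}{17531}$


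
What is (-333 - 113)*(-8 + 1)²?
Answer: -21854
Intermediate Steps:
(-333 - 113)*(-8 + 1)² = -446*(-7)² = -446*49 = -21854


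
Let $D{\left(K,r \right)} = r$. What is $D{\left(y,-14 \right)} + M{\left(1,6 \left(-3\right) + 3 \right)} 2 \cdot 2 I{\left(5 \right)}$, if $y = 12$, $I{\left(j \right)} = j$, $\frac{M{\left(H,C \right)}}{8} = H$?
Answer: $146$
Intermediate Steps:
$M{\left(H,C \right)} = 8 H$
$D{\left(y,-14 \right)} + M{\left(1,6 \left(-3\right) + 3 \right)} 2 \cdot 2 I{\left(5 \right)} = -14 + 8 \cdot 1 \cdot 2 \cdot 2 \cdot 5 = -14 + 8 \cdot 2 \cdot 2 \cdot 5 = -14 + 16 \cdot 2 \cdot 5 = -14 + 32 \cdot 5 = -14 + 160 = 146$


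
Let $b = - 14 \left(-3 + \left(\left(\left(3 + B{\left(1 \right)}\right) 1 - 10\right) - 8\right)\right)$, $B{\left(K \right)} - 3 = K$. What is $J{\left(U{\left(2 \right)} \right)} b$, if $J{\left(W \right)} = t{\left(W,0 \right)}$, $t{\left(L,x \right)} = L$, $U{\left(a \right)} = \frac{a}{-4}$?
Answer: $-98$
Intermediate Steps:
$U{\left(a \right)} = - \frac{a}{4}$ ($U{\left(a \right)} = a \left(- \frac{1}{4}\right) = - \frac{a}{4}$)
$B{\left(K \right)} = 3 + K$
$J{\left(W \right)} = W$
$b = 196$ ($b = - 14 \left(-3 - \left(18 - \left(3 + \left(3 + 1\right)\right) 1\right)\right) = - 14 \left(-3 - \left(18 - \left(3 + 4\right) 1\right)\right) = - 14 \left(-3 + \left(\left(7 \cdot 1 - 10\right) - 8\right)\right) = - 14 \left(-3 + \left(\left(7 - 10\right) - 8\right)\right) = - 14 \left(-3 - 11\right) = \left(-14\right) \left(-14\right) = 196$)
$J{\left(U{\left(2 \right)} \right)} b = \left(- \frac{1}{4}\right) 2 \cdot 196 = \left(- \frac{1}{2}\right) 196 = -98$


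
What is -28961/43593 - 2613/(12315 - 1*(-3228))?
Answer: -1899156/2281367 ≈ -0.83246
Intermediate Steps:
-28961/43593 - 2613/(12315 - 1*(-3228)) = -28961*1/43593 - 2613/(12315 + 3228) = -28961/43593 - 2613/15543 = -28961/43593 - 2613*1/15543 = -28961/43593 - 871/5181 = -1899156/2281367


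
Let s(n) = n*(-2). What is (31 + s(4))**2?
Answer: 529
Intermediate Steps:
s(n) = -2*n
(31 + s(4))**2 = (31 - 2*4)**2 = (31 - 8)**2 = 23**2 = 529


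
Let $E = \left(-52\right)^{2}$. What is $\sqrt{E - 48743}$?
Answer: $i \sqrt{46039} \approx 214.57 i$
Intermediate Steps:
$E = 2704$
$\sqrt{E - 48743} = \sqrt{2704 - 48743} = \sqrt{-46039} = i \sqrt{46039}$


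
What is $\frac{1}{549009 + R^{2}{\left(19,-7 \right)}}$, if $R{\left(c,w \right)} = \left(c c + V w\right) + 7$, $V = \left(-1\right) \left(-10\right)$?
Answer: $\frac{1}{637813} \approx 1.5679 \cdot 10^{-6}$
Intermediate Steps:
$V = 10$
$R{\left(c,w \right)} = 7 + c^{2} + 10 w$ ($R{\left(c,w \right)} = \left(c c + 10 w\right) + 7 = \left(c^{2} + 10 w\right) + 7 = 7 + c^{2} + 10 w$)
$\frac{1}{549009 + R^{2}{\left(19,-7 \right)}} = \frac{1}{549009 + \left(7 + 19^{2} + 10 \left(-7\right)\right)^{2}} = \frac{1}{549009 + \left(7 + 361 - 70\right)^{2}} = \frac{1}{549009 + 298^{2}} = \frac{1}{549009 + 88804} = \frac{1}{637813}$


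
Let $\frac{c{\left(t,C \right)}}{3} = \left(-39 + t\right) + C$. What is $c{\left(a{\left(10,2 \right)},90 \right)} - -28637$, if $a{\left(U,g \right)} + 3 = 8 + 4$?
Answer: $28817$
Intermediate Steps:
$a{\left(U,g \right)} = 9$ ($a{\left(U,g \right)} = -3 + \left(8 + 4\right) = -3 + 12 = 9$)
$c{\left(t,C \right)} = -117 + 3 C + 3 t$ ($c{\left(t,C \right)} = 3 \left(\left(-39 + t\right) + C\right) = 3 \left(-39 + C + t\right) = -117 + 3 C + 3 t$)
$c{\left(a{\left(10,2 \right)},90 \right)} - -28637 = \left(-117 + 3 \cdot 90 + 3 \cdot 9\right) - -28637 = \left(-117 + 270 + 27\right) + 28637 = 180 + 28637 = 28817$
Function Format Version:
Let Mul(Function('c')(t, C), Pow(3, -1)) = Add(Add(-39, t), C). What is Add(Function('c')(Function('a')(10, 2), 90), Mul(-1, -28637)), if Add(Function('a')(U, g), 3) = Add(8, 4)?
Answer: 28817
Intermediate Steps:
Function('a')(U, g) = 9 (Function('a')(U, g) = Add(-3, Add(8, 4)) = Add(-3, 12) = 9)
Function('c')(t, C) = Add(-117, Mul(3, C), Mul(3, t)) (Function('c')(t, C) = Mul(3, Add(Add(-39, t), C)) = Mul(3, Add(-39, C, t)) = Add(-117, Mul(3, C), Mul(3, t)))
Add(Function('c')(Function('a')(10, 2), 90), Mul(-1, -28637)) = Add(Add(-117, Mul(3, 90), Mul(3, 9)), Mul(-1, -28637)) = Add(Add(-117, 270, 27), 28637) = Add(180, 28637) = 28817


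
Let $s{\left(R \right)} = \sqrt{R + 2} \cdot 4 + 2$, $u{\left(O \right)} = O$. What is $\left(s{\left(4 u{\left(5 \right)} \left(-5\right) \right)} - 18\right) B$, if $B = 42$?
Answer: $-672 + 1176 i \sqrt{2} \approx -672.0 + 1663.1 i$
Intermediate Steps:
$s{\left(R \right)} = 2 + 4 \sqrt{2 + R}$ ($s{\left(R \right)} = \sqrt{2 + R} 4 + 2 = 4 \sqrt{2 + R} + 2 = 2 + 4 \sqrt{2 + R}$)
$\left(s{\left(4 u{\left(5 \right)} \left(-5\right) \right)} - 18\right) B = \left(\left(2 + 4 \sqrt{2 + 4 \cdot 5 \left(-5\right)}\right) - 18\right) 42 = \left(\left(2 + 4 \sqrt{2 + 20 \left(-5\right)}\right) - 18\right) 42 = \left(\left(2 + 4 \sqrt{2 - 100}\right) - 18\right) 42 = \left(\left(2 + 4 \sqrt{-98}\right) - 18\right) 42 = \left(\left(2 + 4 \cdot 7 i \sqrt{2}\right) - 18\right) 42 = \left(\left(2 + 28 i \sqrt{2}\right) - 18\right) 42 = \left(-16 + 28 i \sqrt{2}\right) 42 = -672 + 1176 i \sqrt{2}$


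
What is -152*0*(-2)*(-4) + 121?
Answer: 121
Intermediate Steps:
-152*0*(-2)*(-4) + 121 = -0*(-4) + 121 = -152*0 + 121 = 0 + 121 = 121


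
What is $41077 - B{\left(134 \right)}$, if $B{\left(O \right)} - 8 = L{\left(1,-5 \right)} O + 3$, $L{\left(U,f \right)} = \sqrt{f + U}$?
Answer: $41066 - 268 i \approx 41066.0 - 268.0 i$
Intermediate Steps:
$L{\left(U,f \right)} = \sqrt{U + f}$
$B{\left(O \right)} = 11 + 2 i O$ ($B{\left(O \right)} = 8 + \left(\sqrt{1 - 5} O + 3\right) = 8 + \left(\sqrt{-4} O + 3\right) = 8 + \left(2 i O + 3\right) = 8 + \left(3 + 2 i O\right) = 11 + 2 i O$)
$41077 - B{\left(134 \right)} = 41077 - \left(11 + 2 i 134\right) = 41077 - \left(11 + 268 i\right) = 41066 - 268 i$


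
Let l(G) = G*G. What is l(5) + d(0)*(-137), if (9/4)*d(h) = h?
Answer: 25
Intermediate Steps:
d(h) = 4*h/9
l(G) = G²
l(5) + d(0)*(-137) = 5² + ((4/9)*0)*(-137) = 25 + 0*(-137) = 25 + 0 = 25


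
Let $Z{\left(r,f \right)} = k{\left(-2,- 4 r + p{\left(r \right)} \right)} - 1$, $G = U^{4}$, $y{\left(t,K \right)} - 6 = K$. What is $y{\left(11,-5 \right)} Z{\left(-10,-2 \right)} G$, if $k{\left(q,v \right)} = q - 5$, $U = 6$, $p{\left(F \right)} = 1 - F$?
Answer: $-10368$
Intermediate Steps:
$y{\left(t,K \right)} = 6 + K$
$k{\left(q,v \right)} = -5 + q$
$G = 1296$ ($G = 6^{4} = 1296$)
$Z{\left(r,f \right)} = -8$ ($Z{\left(r,f \right)} = \left(-5 - 2\right) - 1 = -7 - 1 = -8$)
$y{\left(11,-5 \right)} Z{\left(-10,-2 \right)} G = \left(6 - 5\right) \left(-8\right) 1296 = 1 \left(-8\right) 1296 = \left(-8\right) 1296 = -10368$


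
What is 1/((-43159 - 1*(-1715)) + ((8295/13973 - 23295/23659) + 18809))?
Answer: -330587207/7482970680075 ≈ -4.4179e-5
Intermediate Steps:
1/((-43159 - 1*(-1715)) + ((8295/13973 - 23295/23659) + 18809)) = 1/((-43159 + 1715) + ((8295*(1/13973) - 23295*1/23659) + 18809)) = 1/(-41444 + ((8295/13973 - 23295/23659) + 18809)) = 1/(-41444 + (-129249630/330587207 + 18809)) = 1/(-41444 + 6217885526833/330587207) = 1/(-7482970680075/330587207) = -330587207/7482970680075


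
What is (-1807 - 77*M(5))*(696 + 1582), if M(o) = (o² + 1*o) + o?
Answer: -10255556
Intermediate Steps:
M(o) = o² + 2*o (M(o) = (o² + o) + o = (o + o²) + o = o² + 2*o)
(-1807 - 77*M(5))*(696 + 1582) = (-1807 - 385*(2 + 5))*(696 + 1582) = (-1807 - 385*7)*2278 = (-1807 - 77*35)*2278 = (-1807 - 2695)*2278 = -4502*2278 = -10255556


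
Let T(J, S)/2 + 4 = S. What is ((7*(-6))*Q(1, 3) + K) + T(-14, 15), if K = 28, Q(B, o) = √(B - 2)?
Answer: 50 - 42*I ≈ 50.0 - 42.0*I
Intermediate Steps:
Q(B, o) = √(-2 + B)
T(J, S) = -8 + 2*S
((7*(-6))*Q(1, 3) + K) + T(-14, 15) = ((7*(-6))*√(-2 + 1) + 28) + (-8 + 2*15) = (-42*I + 28) + (-8 + 30) = (-42*I + 28) + 22 = (28 - 42*I) + 22 = 50 - 42*I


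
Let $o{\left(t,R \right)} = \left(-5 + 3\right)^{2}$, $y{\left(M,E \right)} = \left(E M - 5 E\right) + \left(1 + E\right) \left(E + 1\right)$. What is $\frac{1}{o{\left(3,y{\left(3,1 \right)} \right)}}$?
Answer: $\frac{1}{4} \approx 0.25$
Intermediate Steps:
$y{\left(M,E \right)} = \left(1 + E\right)^{2} - 5 E + E M$ ($y{\left(M,E \right)} = \left(- 5 E + E M\right) + \left(1 + E\right) \left(1 + E\right) = \left(- 5 E + E M\right) + \left(1 + E\right)^{2} = \left(1 + E\right)^{2} - 5 E + E M$)
$o{\left(t,R \right)} = 4$ ($o{\left(t,R \right)} = \left(-2\right)^{2} = 4$)
$\frac{1}{o{\left(3,y{\left(3,1 \right)} \right)}} = \frac{1}{4}$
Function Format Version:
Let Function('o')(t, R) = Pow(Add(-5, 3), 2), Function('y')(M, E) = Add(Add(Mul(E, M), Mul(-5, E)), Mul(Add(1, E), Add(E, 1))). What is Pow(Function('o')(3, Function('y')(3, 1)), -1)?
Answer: Rational(1, 4) ≈ 0.25000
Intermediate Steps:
Function('y')(M, E) = Add(Pow(Add(1, E), 2), Mul(-5, E), Mul(E, M)) (Function('y')(M, E) = Add(Add(Mul(-5, E), Mul(E, M)), Mul(Add(1, E), Add(1, E))) = Add(Add(Mul(-5, E), Mul(E, M)), Pow(Add(1, E), 2)) = Add(Pow(Add(1, E), 2), Mul(-5, E), Mul(E, M)))
Function('o')(t, R) = 4 (Function('o')(t, R) = Pow(-2, 2) = 4)
Pow(Function('o')(3, Function('y')(3, 1)), -1) = Pow(4, -1) = Rational(1, 4)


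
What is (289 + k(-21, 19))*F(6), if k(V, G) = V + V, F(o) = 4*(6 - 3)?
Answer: 2964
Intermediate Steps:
F(o) = 12 (F(o) = 4*3 = 12)
k(V, G) = 2*V
(289 + k(-21, 19))*F(6) = (289 + 2*(-21))*12 = (289 - 42)*12 = 247*12 = 2964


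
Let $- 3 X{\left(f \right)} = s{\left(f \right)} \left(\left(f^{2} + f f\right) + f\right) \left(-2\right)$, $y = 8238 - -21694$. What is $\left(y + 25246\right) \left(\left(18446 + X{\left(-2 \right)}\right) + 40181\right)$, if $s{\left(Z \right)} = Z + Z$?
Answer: $3234037758$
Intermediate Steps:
$s{\left(Z \right)} = 2 Z$
$y = 29932$ ($y = 8238 + 21694 = 29932$)
$X{\left(f \right)} = \frac{4 f \left(f + 2 f^{2}\right)}{3}$ ($X{\left(f \right)} = - \frac{2 f \left(\left(f^{2} + f f\right) + f\right) \left(-2\right)}{3} = - \frac{2 f \left(\left(f^{2} + f^{2}\right) + f\right) \left(-2\right)}{3} = - \frac{2 f \left(2 f^{2} + f\right) \left(-2\right)}{3} = - \frac{2 f \left(f + 2 f^{2}\right) \left(-2\right)}{3} = - \frac{\left(-4\right) f \left(f + 2 f^{2}\right)}{3} = \frac{4 f \left(f + 2 f^{2}\right)}{3}$)
$\left(y + 25246\right) \left(\left(18446 + X{\left(-2 \right)}\right) + 40181\right) = \left(29932 + 25246\right) \left(\left(18446 + \frac{4 \left(-2\right)^{2} \left(1 + 2 \left(-2\right)\right)}{3}\right) + 40181\right) = 55178 \left(\left(18446 + \frac{4}{3} \cdot 4 \left(1 - 4\right)\right) + 40181\right) = 55178 \left(\left(18446 + \frac{4}{3} \cdot 4 \left(-3\right)\right) + 40181\right) = 55178 \left(\left(18446 - 16\right) + 40181\right) = 55178 \left(18430 + 40181\right) = 55178 \cdot 58611 = 3234037758$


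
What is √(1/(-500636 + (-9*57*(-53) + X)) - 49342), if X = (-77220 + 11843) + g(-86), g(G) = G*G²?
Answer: 9*I*√52553152019830/293720 ≈ 222.13*I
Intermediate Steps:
g(G) = G³
X = -701433 (X = (-77220 + 11843) + (-86)³ = -65377 - 636056 = -701433)
√(1/(-500636 + (-9*57*(-53) + X)) - 49342) = √(1/(-500636 + (-9*57*(-53) - 701433)) - 49342) = √(1/(-500636 + (-513*(-53) - 701433)) - 49342) = √(1/(-500636 + (27189 - 701433)) - 49342) = √(1/(-500636 - 674244) - 49342) = √(1/(-1174880) - 49342) = √(-1/1174880 - 49342) = √(-57970928961/1174880) = 9*I*√52553152019830/293720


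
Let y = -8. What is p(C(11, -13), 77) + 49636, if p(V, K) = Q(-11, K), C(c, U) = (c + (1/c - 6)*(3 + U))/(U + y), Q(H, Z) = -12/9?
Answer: 148904/3 ≈ 49635.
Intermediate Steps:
Q(H, Z) = -4/3 (Q(H, Z) = -12*⅑ = -4/3)
C(c, U) = (c + (-6 + 1/c)*(3 + U))/(-8 + U) (C(c, U) = (c + (1/c - 6)*(3 + U))/(U - 8) = (c + (1/c - 6)*(3 + U))/(-8 + U) = (c + (-6 + 1/c)*(3 + U))/(-8 + U))
p(V, K) = -4/3
p(C(11, -13), 77) + 49636 = -4/3 + 49636 = 148904/3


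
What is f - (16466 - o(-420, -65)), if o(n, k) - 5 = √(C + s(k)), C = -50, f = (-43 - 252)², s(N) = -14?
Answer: 70564 + 8*I ≈ 70564.0 + 8.0*I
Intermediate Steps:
f = 87025 (f = (-295)² = 87025)
o(n, k) = 5 + 8*I (o(n, k) = 5 + √(-50 - 14) = 5 + √(-64) = 5 + 8*I)
f - (16466 - o(-420, -65)) = 87025 - (16466 - (5 + 8*I)) = 87025 - (16466 + (-5 - 8*I)) = 87025 - (16461 - 8*I) = 87025 + (-16461 + 8*I) = 70564 + 8*I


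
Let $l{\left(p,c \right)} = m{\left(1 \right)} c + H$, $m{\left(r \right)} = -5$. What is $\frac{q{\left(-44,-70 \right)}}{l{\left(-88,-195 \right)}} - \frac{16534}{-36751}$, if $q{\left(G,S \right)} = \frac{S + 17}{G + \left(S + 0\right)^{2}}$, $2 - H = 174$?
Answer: $\frac{5860927519}{13027788488} \approx 0.44988$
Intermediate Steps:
$H = -172$ ($H = 2 - 174 = -172$)
$q{\left(G,S \right)} = \frac{17 + S}{G + S^{2}}$
$l{\left(p,c \right)} = -172 - 5 c$ ($l{\left(p,c \right)} = - 5 c - 172 = -172 - 5 c$)
$\frac{q{\left(-44,-70 \right)}}{l{\left(-88,-195 \right)}} - \frac{16534}{-36751} = \frac{\frac{1}{-44 + \left(-70\right)^{2}} \left(17 - 70\right)}{-172 - -975} - \frac{16534}{-36751} = \frac{\frac{1}{-44 + 4900} \left(-53\right)}{-172 + 975} - - \frac{16534}{36751} = \frac{\frac{1}{4856} \left(-53\right)}{803} + \frac{16534}{36751} = \frac{1}{4856} \left(-53\right) \frac{1}{803} + \frac{16534}{36751} = \left(- \frac{53}{4856}\right) \frac{1}{803} + \frac{16534}{36751} = - \frac{53}{3899368} + \frac{16534}{36751} = \frac{5860927519}{13027788488}$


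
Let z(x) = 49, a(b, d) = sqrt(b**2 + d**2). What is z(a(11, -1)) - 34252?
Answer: -34203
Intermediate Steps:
z(a(11, -1)) - 34252 = 49 - 34252 = -34203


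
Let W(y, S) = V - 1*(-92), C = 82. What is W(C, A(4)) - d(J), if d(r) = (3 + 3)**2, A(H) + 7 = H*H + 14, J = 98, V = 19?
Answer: 75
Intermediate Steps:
A(H) = 7 + H**2 (A(H) = -7 + (H*H + 14) = -7 + (H**2 + 14) = -7 + (14 + H**2) = 7 + H**2)
W(y, S) = 111 (W(y, S) = 19 - 1*(-92) = 19 + 92 = 111)
d(r) = 36 (d(r) = 6**2 = 36)
W(C, A(4)) - d(J) = 111 - 1*36 = 111 - 36 = 75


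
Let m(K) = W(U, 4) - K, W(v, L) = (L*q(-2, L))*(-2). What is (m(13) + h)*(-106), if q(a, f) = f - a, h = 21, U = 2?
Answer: 4240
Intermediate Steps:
W(v, L) = -2*L*(2 + L) (W(v, L) = (L*(L - 1*(-2)))*(-2) = (L*(L + 2))*(-2) = (L*(2 + L))*(-2) = -2*L*(2 + L))
m(K) = -48 - K (m(K) = -2*4*(2 + 4) - K = -2*4*6 - K = -48 - K)
(m(13) + h)*(-106) = ((-48 - 1*13) + 21)*(-106) = ((-48 - 13) + 21)*(-106) = (-61 + 21)*(-106) = -40*(-106) = 4240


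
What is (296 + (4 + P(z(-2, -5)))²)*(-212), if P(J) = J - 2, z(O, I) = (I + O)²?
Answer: -614164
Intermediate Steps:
P(J) = -2 + J
(296 + (4 + P(z(-2, -5)))²)*(-212) = (296 + (4 + (-2 + (-5 - 2)²))²)*(-212) = (296 + (4 + (-2 + (-7)²))²)*(-212) = (296 + (4 + (-2 + 49))²)*(-212) = (296 + (4 + 47)²)*(-212) = (296 + 51²)*(-212) = (296 + 2601)*(-212) = 2897*(-212) = -614164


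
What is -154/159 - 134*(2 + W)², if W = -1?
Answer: -21460/159 ≈ -134.97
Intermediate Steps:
-154/159 - 134*(2 + W)² = -154/159 - 134*(2 - 1)² = -154*1/159 - 134*1² = -154/159 - 134*1 = -154/159 - 134 = -21460/159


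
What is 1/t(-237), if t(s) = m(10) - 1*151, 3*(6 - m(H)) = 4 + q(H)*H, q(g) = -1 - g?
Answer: -3/329 ≈ -0.0091185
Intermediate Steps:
m(H) = 14/3 - H*(-1 - H)/3 (m(H) = 6 - (4 + (-1 - H)*H)/3 = 6 - (4 + H*(-1 - H))/3 = 6 + (-4/3 - H*(-1 - H)/3) = 14/3 - H*(-1 - H)/3)
t(s) = -329/3 (t(s) = (14/3 + (⅓)*10*(1 + 10)) - 1*151 = (14/3 + (⅓)*10*11) - 151 = (14/3 + 110/3) - 151 = 124/3 - 151 = -329/3)
1/t(-237) = 1/(-329/3) = -3/329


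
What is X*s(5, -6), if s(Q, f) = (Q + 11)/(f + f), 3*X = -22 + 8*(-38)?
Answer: 1304/9 ≈ 144.89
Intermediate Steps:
X = -326/3 (X = (-22 + 8*(-38))/3 = (-22 - 304)/3 = (1/3)*(-326) = -326/3 ≈ -108.67)
s(Q, f) = (11 + Q)/(2*f) (s(Q, f) = (11 + Q)/((2*f)) = (11 + Q)*(1/(2*f)) = (11 + Q)/(2*f))
X*s(5, -6) = -163*(11 + 5)/(3*(-6)) = -163*(-1)*16/(3*6) = -326/3*(-4/3) = 1304/9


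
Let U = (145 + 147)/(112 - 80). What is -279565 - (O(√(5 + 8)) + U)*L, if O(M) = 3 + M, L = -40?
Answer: -279080 + 40*√13 ≈ -2.7894e+5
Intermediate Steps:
U = 73/8 (U = 292/32 = 292*(1/32) = 73/8 ≈ 9.1250)
-279565 - (O(√(5 + 8)) + U)*L = -279565 - ((3 + √(5 + 8)) + 73/8)*(-40) = -279565 - ((3 + √13) + 73/8)*(-40) = -279565 - (97/8 + √13)*(-40) = -279565 - (-485 - 40*√13) = -279565 + (485 + 40*√13) = -279080 + 40*√13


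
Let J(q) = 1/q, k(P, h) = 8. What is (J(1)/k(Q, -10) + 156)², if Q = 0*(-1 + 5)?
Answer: 1560001/64 ≈ 24375.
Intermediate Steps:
Q = 0 (Q = 0*4 = 0)
(J(1)/k(Q, -10) + 156)² = (1/(1*8) + 156)² = (1*(⅛) + 156)² = (⅛ + 156)² = (1249/8)² = 1560001/64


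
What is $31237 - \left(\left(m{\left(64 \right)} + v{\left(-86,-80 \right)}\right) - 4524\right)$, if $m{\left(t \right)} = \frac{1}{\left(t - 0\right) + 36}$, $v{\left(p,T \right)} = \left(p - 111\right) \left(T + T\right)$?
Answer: $\frac{424099}{100} \approx 4241.0$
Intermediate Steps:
$v{\left(p,T \right)} = 2 T \left(-111 + p\right)$ ($v{\left(p,T \right)} = \left(-111 + p\right) 2 T = 2 T \left(-111 + p\right)$)
$m{\left(t \right)} = \frac{1}{36 + t}$ ($m{\left(t \right)} = \frac{1}{\left(t + 0\right) + 36} = \frac{1}{t + 36} = \frac{1}{36 + t}$)
$31237 - \left(\left(m{\left(64 \right)} + v{\left(-86,-80 \right)}\right) - 4524\right) = 31237 - \left(\left(\frac{1}{36 + 64} + 2 \left(-80\right) \left(-111 - 86\right)\right) - 4524\right) = 31237 - \left(\left(\frac{1}{100} + 2 \left(-80\right) \left(-197\right)\right) - 4524\right) = 31237 - \left(\left(\frac{1}{100} + 31520\right) - 4524\right) = 31237 - \left(\frac{3152001}{100} - 4524\right) = 31237 - \frac{2699601}{100} = \frac{424099}{100}$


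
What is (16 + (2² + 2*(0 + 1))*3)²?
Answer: 1156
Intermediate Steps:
(16 + (2² + 2*(0 + 1))*3)² = (16 + (4 + 2*1)*3)² = (16 + (4 + 2)*3)² = (16 + 6*3)² = (16 + 18)² = 34² = 1156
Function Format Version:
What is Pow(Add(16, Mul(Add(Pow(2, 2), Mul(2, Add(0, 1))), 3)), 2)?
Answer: 1156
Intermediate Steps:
Pow(Add(16, Mul(Add(Pow(2, 2), Mul(2, Add(0, 1))), 3)), 2) = Pow(Add(16, Mul(Add(4, Mul(2, 1)), 3)), 2) = Pow(Add(16, Mul(Add(4, 2), 3)), 2) = Pow(Add(16, Mul(6, 3)), 2) = Pow(Add(16, 18), 2) = Pow(34, 2) = 1156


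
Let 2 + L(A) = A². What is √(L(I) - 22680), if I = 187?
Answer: √12287 ≈ 110.85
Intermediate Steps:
L(A) = -2 + A²
√(L(I) - 22680) = √((-2 + 187²) - 22680) = √((-2 + 34969) - 22680) = √(34967 - 22680) = √12287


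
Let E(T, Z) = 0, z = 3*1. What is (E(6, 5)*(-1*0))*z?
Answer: 0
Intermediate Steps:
z = 3
(E(6, 5)*(-1*0))*z = (0*(-1*0))*3 = (0*0)*3 = 0*3 = 0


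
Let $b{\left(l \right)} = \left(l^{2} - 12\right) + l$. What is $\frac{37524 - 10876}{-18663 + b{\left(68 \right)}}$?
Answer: $- \frac{26648}{13983} \approx -1.9057$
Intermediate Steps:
$b{\left(l \right)} = -12 + l + l^{2}$ ($b{\left(l \right)} = \left(-12 + l^{2}\right) + l = -12 + l + l^{2}$)
$\frac{37524 - 10876}{-18663 + b{\left(68 \right)}} = \frac{37524 - 10876}{-18663 + \left(-12 + 68 + 68^{2}\right)} = \frac{26648}{-18663 + \left(-12 + 68 + 4624\right)} = \frac{26648}{-18663 + 4680} = \frac{26648}{-13983} = 26648 \left(- \frac{1}{13983}\right) = - \frac{26648}{13983}$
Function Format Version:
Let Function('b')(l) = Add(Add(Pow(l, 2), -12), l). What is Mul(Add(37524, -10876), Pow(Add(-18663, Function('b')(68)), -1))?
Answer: Rational(-26648, 13983) ≈ -1.9057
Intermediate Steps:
Function('b')(l) = Add(-12, l, Pow(l, 2)) (Function('b')(l) = Add(Add(-12, Pow(l, 2)), l) = Add(-12, l, Pow(l, 2)))
Mul(Add(37524, -10876), Pow(Add(-18663, Function('b')(68)), -1)) = Mul(Add(37524, -10876), Pow(Add(-18663, Add(-12, 68, Pow(68, 2))), -1)) = Mul(26648, Pow(Add(-18663, Add(-12, 68, 4624)), -1)) = Mul(26648, Pow(Add(-18663, 4680), -1)) = Mul(26648, Pow(-13983, -1)) = Mul(26648, Rational(-1, 13983)) = Rational(-26648, 13983)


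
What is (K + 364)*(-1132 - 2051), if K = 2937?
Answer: -10507083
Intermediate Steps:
(K + 364)*(-1132 - 2051) = (2937 + 364)*(-1132 - 2051) = 3301*(-3183) = -10507083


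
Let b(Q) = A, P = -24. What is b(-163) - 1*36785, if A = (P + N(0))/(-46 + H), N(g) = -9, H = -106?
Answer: -5591287/152 ≈ -36785.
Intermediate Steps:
A = 33/152 (A = (-24 - 9)/(-46 - 106) = -33/(-152) = -33*(-1/152) = 33/152 ≈ 0.21711)
b(Q) = 33/152
b(-163) - 1*36785 = 33/152 - 1*36785 = 33/152 - 36785 = -5591287/152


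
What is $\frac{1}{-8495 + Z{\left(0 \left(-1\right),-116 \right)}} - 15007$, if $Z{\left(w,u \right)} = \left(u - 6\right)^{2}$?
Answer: $- \frac{95879722}{6389} \approx -15007.0$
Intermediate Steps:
$Z{\left(w,u \right)} = \left(-6 + u\right)^{2}$
$\frac{1}{-8495 + Z{\left(0 \left(-1\right),-116 \right)}} - 15007 = \frac{1}{-8495 + \left(-6 - 116\right)^{2}} - 15007 = \frac{1}{-8495 + \left(-122\right)^{2}} - 15007 = \frac{1}{-8495 + 14884} - 15007 = \frac{1}{6389} - 15007 = - \frac{95879722}{6389}$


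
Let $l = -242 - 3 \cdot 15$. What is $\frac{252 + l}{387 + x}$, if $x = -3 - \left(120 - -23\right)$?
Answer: $- \frac{35}{241} \approx -0.14523$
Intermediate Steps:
$x = -146$ ($x = -3 - \left(120 + 23\right) = -3 - 143 = -146$)
$l = -287$ ($l = -242 - 45 = -287$)
$\frac{252 + l}{387 + x} = \frac{252 - 287}{387 - 146} = - \frac{35}{241}$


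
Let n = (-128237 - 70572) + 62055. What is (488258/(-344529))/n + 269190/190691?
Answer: 6341586733972409/4492271773138203 ≈ 1.4117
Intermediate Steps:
n = -136754 (n = -198809 + 62055 = -136754)
(488258/(-344529))/n + 269190/190691 = (488258/(-344529))/(-136754) + 269190/190691 = (488258*(-1/344529))*(-1/136754) + 269190*(1/190691) = -488258/344529*(-1/136754) + 269190/190691 = 244129/23557859433 + 269190/190691 = 6341586733972409/4492271773138203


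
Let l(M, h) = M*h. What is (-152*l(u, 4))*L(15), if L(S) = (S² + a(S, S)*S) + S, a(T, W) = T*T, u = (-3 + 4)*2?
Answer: -4395840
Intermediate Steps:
u = 2 (u = 1*2 = 2)
a(T, W) = T²
L(S) = S + S² + S³ (L(S) = (S² + S²*S) + S = (S² + S³) + S = S + S² + S³)
(-152*l(u, 4))*L(15) = (-304*4)*(15*(1 + 15 + 15²)) = (-152*8)*(15*(1 + 15 + 225)) = -18240*241 = -1216*3615 = -4395840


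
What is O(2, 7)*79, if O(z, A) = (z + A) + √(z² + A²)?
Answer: 711 + 79*√53 ≈ 1286.1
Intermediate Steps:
O(z, A) = A + z + √(A² + z²) (O(z, A) = (A + z) + √(A² + z²) = A + z + √(A² + z²))
O(2, 7)*79 = (7 + 2 + √(7² + 2²))*79 = (7 + 2 + √(49 + 4))*79 = (7 + 2 + √53)*79 = (9 + √53)*79 = 711 + 79*√53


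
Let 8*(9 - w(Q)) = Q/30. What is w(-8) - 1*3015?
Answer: -90179/30 ≈ -3006.0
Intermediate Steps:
w(Q) = 9 - Q/240 (w(Q) = 9 - Q/(8*30) = 9 - Q/240)
w(-8) - 1*3015 = (9 - 1/240*(-8)) - 1*3015 = (9 + 1/30) - 3015 = 271/30 - 3015 = -90179/30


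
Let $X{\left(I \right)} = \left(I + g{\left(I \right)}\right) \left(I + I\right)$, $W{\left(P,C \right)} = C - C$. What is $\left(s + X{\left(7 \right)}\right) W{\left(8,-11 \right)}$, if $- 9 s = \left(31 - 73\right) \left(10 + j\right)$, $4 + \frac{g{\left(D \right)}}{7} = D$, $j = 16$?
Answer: $0$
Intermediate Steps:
$g{\left(D \right)} = -28 + 7 D$
$W{\left(P,C \right)} = 0$
$s = \frac{364}{3}$ ($s = - \frac{\left(31 - 73\right) \left(10 + 16\right)}{9} = - \frac{\left(-42\right) 26}{9} = \left(- \frac{1}{9}\right) \left(-1092\right) = \frac{364}{3} \approx 121.33$)
$X{\left(I \right)} = 2 I \left(-28 + 8 I\right)$ ($X{\left(I \right)} = \left(I + \left(-28 + 7 I\right)\right) \left(I + I\right) = \left(-28 + 8 I\right) 2 I = 2 I \left(-28 + 8 I\right)$)
$\left(s + X{\left(7 \right)}\right) W{\left(8,-11 \right)} = \left(\frac{364}{3} + 8 \cdot 7 \left(-7 + 2 \cdot 7\right)\right) 0 = \left(\frac{364}{3} + 8 \cdot 7 \left(-7 + 14\right)\right) 0 = \left(\frac{364}{3} + 8 \cdot 7 \cdot 7\right) 0 = \left(\frac{364}{3} + 392\right) 0 = \frac{1540}{3} \cdot 0 = 0$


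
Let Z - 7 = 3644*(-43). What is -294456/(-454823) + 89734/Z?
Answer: 5323751278/71263941755 ≈ 0.074705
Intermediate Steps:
Z = -156685 (Z = 7 + 3644*(-43) = 7 - 156692 = -156685)
-294456/(-454823) + 89734/Z = -294456/(-454823) + 89734/(-156685) = -294456*(-1/454823) + 89734*(-1/156685) = 294456/454823 - 89734/156685 = 5323751278/71263941755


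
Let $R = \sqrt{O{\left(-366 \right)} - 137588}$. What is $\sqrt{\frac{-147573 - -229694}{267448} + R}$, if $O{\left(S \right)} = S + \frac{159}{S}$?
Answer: $\frac{\sqrt{20431171177742 + 1636212898104 i \sqrt{228145978}}}{8157164} \approx 13.633 + 13.622 i$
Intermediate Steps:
$R = \frac{3 i \sqrt{228145978}}{122}$ ($R = \sqrt{\left(-366 + \frac{159}{-366}\right) - 137588} = \sqrt{\left(-366 + 159 \left(- \frac{1}{366}\right)\right) - 137588} = \sqrt{\left(-366 - \frac{53}{122}\right) - 137588} = \sqrt{- \frac{44705}{122} - 137588} = \sqrt{- \frac{16830441}{122}} = \frac{3 i \sqrt{228145978}}{122} \approx 371.42 i$)
$\sqrt{\frac{-147573 - -229694}{267448} + R} = \sqrt{\frac{-147573 - -229694}{267448} + \frac{3 i \sqrt{228145978}}{122}} = \sqrt{\left(-147573 + 229694\right) \frac{1}{267448} + \frac{3 i \sqrt{228145978}}{122}} = \sqrt{82121 \cdot \frac{1}{267448} + \frac{3 i \sqrt{228145978}}{122}} = \sqrt{\frac{82121}{267448} + \frac{3 i \sqrt{228145978}}{122}}$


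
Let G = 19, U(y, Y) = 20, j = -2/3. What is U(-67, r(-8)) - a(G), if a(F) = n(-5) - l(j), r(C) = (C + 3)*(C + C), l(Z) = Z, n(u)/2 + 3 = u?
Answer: 106/3 ≈ 35.333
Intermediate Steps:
n(u) = -6 + 2*u
j = -⅔ (j = -2*⅓ = -⅔ ≈ -0.66667)
r(C) = 2*C*(3 + C) (r(C) = (3 + C)*(2*C) = 2*C*(3 + C))
a(F) = -46/3 (a(F) = (-6 + 2*(-5)) - 1*(-⅔) = (-6 - 10) + ⅔ = -16 + ⅔ = -46/3)
U(-67, r(-8)) - a(G) = 20 - 1*(-46/3) = 20 + 46/3 = 106/3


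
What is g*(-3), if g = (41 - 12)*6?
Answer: -522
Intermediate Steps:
g = 174 (g = 29*6 = 174)
g*(-3) = 174*(-3) = -522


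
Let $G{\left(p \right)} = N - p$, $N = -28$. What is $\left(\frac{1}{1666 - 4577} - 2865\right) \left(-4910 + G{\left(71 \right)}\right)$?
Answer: $\frac{41775140144}{2911} \approx 1.4351 \cdot 10^{7}$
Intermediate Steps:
$G{\left(p \right)} = -28 - p$
$\left(\frac{1}{1666 - 4577} - 2865\right) \left(-4910 + G{\left(71 \right)}\right) = \left(\frac{1}{1666 - 4577} - 2865\right) \left(-4910 - 99\right) = \left(\frac{1}{-2911} - 2865\right) \left(-4910 - 99\right) = \left(- \frac{1}{2911} - 2865\right) \left(-4910 - 99\right) = \left(- \frac{8340016}{2911}\right) \left(-5009\right) = \frac{41775140144}{2911}$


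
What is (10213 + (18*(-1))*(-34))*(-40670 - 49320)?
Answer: -974141750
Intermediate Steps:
(10213 + (18*(-1))*(-34))*(-40670 - 49320) = (10213 - 18*(-34))*(-89990) = (10213 + 612)*(-89990) = 10825*(-89990) = -974141750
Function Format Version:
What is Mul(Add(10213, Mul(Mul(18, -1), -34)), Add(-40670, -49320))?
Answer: -974141750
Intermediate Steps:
Mul(Add(10213, Mul(Mul(18, -1), -34)), Add(-40670, -49320)) = Mul(Add(10213, Mul(-18, -34)), -89990) = Mul(Add(10213, 612), -89990) = Mul(10825, -89990) = -974141750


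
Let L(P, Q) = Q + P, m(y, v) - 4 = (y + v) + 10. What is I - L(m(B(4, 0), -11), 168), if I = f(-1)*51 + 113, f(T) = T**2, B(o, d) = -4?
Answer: -3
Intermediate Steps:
m(y, v) = 14 + v + y (m(y, v) = 4 + ((y + v) + 10) = 4 + ((v + y) + 10) = 4 + (10 + v + y) = 14 + v + y)
L(P, Q) = P + Q
I = 164 (I = (-1)**2*51 + 113 = 1*51 + 113 = 51 + 113 = 164)
I - L(m(B(4, 0), -11), 168) = 164 - ((14 - 11 - 4) + 168) = 164 - (-1 + 168) = 164 - 1*167 = 164 - 167 = -3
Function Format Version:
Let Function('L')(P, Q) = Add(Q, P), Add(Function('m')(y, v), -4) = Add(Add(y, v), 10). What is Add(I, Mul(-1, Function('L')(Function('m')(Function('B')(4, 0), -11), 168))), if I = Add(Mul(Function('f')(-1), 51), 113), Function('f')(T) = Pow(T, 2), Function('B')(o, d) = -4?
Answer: -3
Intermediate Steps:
Function('m')(y, v) = Add(14, v, y) (Function('m')(y, v) = Add(4, Add(Add(y, v), 10)) = Add(4, Add(Add(v, y), 10)) = Add(4, Add(10, v, y)) = Add(14, v, y))
Function('L')(P, Q) = Add(P, Q)
I = 164 (I = Add(Mul(Pow(-1, 2), 51), 113) = Add(Mul(1, 51), 113) = Add(51, 113) = 164)
Add(I, Mul(-1, Function('L')(Function('m')(Function('B')(4, 0), -11), 168))) = Add(164, Mul(-1, Add(Add(14, -11, -4), 168))) = Add(164, Mul(-1, Add(-1, 168))) = Add(164, Mul(-1, 167)) = Add(164, -167) = -3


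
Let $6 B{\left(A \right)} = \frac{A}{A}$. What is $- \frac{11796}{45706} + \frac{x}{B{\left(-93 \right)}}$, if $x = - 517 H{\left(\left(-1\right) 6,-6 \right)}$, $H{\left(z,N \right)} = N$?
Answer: $\frac{425334138}{22853} \approx 18612.0$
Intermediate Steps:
$B{\left(A \right)} = \frac{1}{6}$ ($B{\left(A \right)} = \frac{A \frac{1}{A}}{6} = \frac{1}{6} \cdot 1 = \frac{1}{6}$)
$x = 3102$ ($x = \left(-517\right) \left(-6\right) = 3102$)
$- \frac{11796}{45706} + \frac{x}{B{\left(-93 \right)}} = - \frac{11796}{45706} + 3102 \frac{1}{\frac{1}{6}} = \left(-11796\right) \frac{1}{45706} + 3102 \cdot 6 = - \frac{5898}{22853} + 18612 = \frac{425334138}{22853}$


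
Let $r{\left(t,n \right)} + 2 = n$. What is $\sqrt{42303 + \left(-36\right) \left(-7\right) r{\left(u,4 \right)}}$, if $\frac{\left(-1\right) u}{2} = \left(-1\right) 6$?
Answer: $\sqrt{42807} \approx 206.9$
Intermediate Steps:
$u = 12$ ($u = - 2 \left(\left(-1\right) 6\right) = \left(-2\right) \left(-6\right) = 12$)
$r{\left(t,n \right)} = -2 + n$
$\sqrt{42303 + \left(-36\right) \left(-7\right) r{\left(u,4 \right)}} = \sqrt{42303 + \left(-36\right) \left(-7\right) \left(-2 + 4\right)} = \sqrt{42303 + 252 \cdot 2} = \sqrt{42303 + 504} = \sqrt{42807}$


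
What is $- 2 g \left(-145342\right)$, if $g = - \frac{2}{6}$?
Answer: $- \frac{290684}{3} \approx -96895.0$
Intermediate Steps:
$g = - \frac{1}{3}$ ($g = \left(-2\right) \frac{1}{6} = - \frac{1}{3} \approx -0.33333$)
$- 2 g \left(-145342\right) = \left(-2\right) \left(- \frac{1}{3}\right) \left(-145342\right) = \frac{2}{3} \left(-145342\right) = - \frac{290684}{3}$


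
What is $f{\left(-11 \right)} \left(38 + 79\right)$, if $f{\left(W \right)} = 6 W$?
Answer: $-7722$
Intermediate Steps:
$f{\left(-11 \right)} \left(38 + 79\right) = 6 \left(-11\right) \left(38 + 79\right) = \left(-66\right) 117 = -7722$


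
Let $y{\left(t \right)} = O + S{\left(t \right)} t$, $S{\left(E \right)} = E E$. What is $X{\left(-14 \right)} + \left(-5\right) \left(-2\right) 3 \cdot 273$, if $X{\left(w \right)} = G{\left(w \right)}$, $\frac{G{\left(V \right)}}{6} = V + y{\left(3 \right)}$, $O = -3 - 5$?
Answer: $8220$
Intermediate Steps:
$S{\left(E \right)} = E^{2}$
$O = -8$
$y{\left(t \right)} = -8 + t^{3}$ ($y{\left(t \right)} = -8 + t^{2} t = -8 + t^{3}$)
$G{\left(V \right)} = 114 + 6 V$ ($G{\left(V \right)} = 6 \left(V - \left(8 - 3^{3}\right)\right) = 6 \left(V + \left(-8 + 27\right)\right) = 6 \left(V + 19\right) = 6 \left(19 + V\right) = 114 + 6 V$)
$X{\left(w \right)} = 114 + 6 w$
$X{\left(-14 \right)} + \left(-5\right) \left(-2\right) 3 \cdot 273 = \left(114 + 6 \left(-14\right)\right) + \left(-5\right) \left(-2\right) 3 \cdot 273 = \left(114 - 84\right) + 10 \cdot 3 \cdot 273 = 30 + 30 \cdot 273 = 30 + 8190 = 8220$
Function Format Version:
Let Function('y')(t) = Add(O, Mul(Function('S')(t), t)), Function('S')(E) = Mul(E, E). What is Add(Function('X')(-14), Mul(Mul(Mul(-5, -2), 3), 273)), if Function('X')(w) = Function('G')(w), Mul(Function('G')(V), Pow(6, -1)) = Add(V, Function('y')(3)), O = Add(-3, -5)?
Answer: 8220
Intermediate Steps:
Function('S')(E) = Pow(E, 2)
O = -8
Function('y')(t) = Add(-8, Pow(t, 3)) (Function('y')(t) = Add(-8, Mul(Pow(t, 2), t)) = Add(-8, Pow(t, 3)))
Function('G')(V) = Add(114, Mul(6, V)) (Function('G')(V) = Mul(6, Add(V, Add(-8, Pow(3, 3)))) = Mul(6, Add(V, Add(-8, 27))) = Mul(6, Add(V, 19)) = Mul(6, Add(19, V)) = Add(114, Mul(6, V)))
Function('X')(w) = Add(114, Mul(6, w))
Add(Function('X')(-14), Mul(Mul(Mul(-5, -2), 3), 273)) = Add(Add(114, Mul(6, -14)), Mul(Mul(Mul(-5, -2), 3), 273)) = Add(Add(114, -84), Mul(Mul(10, 3), 273)) = Add(30, Mul(30, 273)) = Add(30, 8190) = 8220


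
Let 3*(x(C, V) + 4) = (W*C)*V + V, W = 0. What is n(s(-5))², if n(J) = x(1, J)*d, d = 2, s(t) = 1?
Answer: 484/9 ≈ 53.778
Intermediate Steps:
x(C, V) = -4 + V/3 (x(C, V) = -4 + ((0*C)*V + V)/3 = -4 + (0*V + V)/3 = -4 + (0 + V)/3 = -4 + V/3)
n(J) = -8 + 2*J/3 (n(J) = (-4 + J/3)*2 = -8 + 2*J/3)
n(s(-5))² = (-8 + (⅔)*1)² = (-8 + ⅔)² = (-22/3)² = 484/9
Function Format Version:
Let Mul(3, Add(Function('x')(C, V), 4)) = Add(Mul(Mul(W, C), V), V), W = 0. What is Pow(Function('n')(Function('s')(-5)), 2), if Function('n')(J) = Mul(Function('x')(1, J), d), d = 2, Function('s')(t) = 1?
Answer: Rational(484, 9) ≈ 53.778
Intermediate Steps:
Function('x')(C, V) = Add(-4, Mul(Rational(1, 3), V)) (Function('x')(C, V) = Add(-4, Mul(Rational(1, 3), Add(Mul(Mul(0, C), V), V))) = Add(-4, Mul(Rational(1, 3), Add(Mul(0, V), V))) = Add(-4, Mul(Rational(1, 3), Add(0, V))) = Add(-4, Mul(Rational(1, 3), V)))
Function('n')(J) = Add(-8, Mul(Rational(2, 3), J)) (Function('n')(J) = Mul(Add(-4, Mul(Rational(1, 3), J)), 2) = Add(-8, Mul(Rational(2, 3), J)))
Pow(Function('n')(Function('s')(-5)), 2) = Pow(Add(-8, Mul(Rational(2, 3), 1)), 2) = Pow(Add(-8, Rational(2, 3)), 2) = Pow(Rational(-22, 3), 2) = Rational(484, 9)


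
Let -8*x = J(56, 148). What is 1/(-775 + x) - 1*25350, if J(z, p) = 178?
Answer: -80841154/3189 ≈ -25350.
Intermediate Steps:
x = -89/4 (x = -⅛*178 = -89/4 ≈ -22.250)
1/(-775 + x) - 1*25350 = 1/(-775 - 89/4) - 1*25350 = 1/(-3189/4) - 25350 = -4/3189 - 25350 = -80841154/3189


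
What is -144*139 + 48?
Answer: -19968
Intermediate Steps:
-144*139 + 48 = -20016 + 48 = -19968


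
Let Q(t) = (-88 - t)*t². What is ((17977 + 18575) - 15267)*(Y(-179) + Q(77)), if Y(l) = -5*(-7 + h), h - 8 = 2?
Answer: -20823115500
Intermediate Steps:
h = 10 (h = 8 + 2 = 10)
Y(l) = -15 (Y(l) = -5*(-7 + 10) = -5*3 = -15)
Q(t) = t²*(-88 - t)
((17977 + 18575) - 15267)*(Y(-179) + Q(77)) = ((17977 + 18575) - 15267)*(-15 + 77²*(-88 - 1*77)) = (36552 - 15267)*(-15 + 5929*(-88 - 77)) = 21285*(-15 + 5929*(-165)) = 21285*(-15 - 978285) = 21285*(-978300) = -20823115500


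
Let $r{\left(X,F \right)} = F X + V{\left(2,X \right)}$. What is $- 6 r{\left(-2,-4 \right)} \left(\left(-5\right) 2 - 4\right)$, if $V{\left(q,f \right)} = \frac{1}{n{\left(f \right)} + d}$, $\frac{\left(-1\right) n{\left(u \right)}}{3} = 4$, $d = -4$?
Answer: $\frac{2667}{4} \approx 666.75$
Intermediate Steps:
$n{\left(u \right)} = -12$ ($n{\left(u \right)} = \left(-3\right) 4 = -12$)
$V{\left(q,f \right)} = - \frac{1}{16}$ ($V{\left(q,f \right)} = \frac{1}{-12 - 4} = \frac{1}{-16} = - \frac{1}{16}$)
$r{\left(X,F \right)} = - \frac{1}{16} + F X$ ($r{\left(X,F \right)} = F X - \frac{1}{16} = - \frac{1}{16} + F X$)
$- 6 r{\left(-2,-4 \right)} \left(\left(-5\right) 2 - 4\right) = - 6 \left(- \frac{1}{16} - -8\right) \left(\left(-5\right) 2 - 4\right) = - 6 \left(- \frac{1}{16} + 8\right) \left(-10 - 4\right) = \left(-6\right) \frac{127}{16} \left(-14\right) = \left(- \frac{381}{8}\right) \left(-14\right) = \frac{2667}{4}$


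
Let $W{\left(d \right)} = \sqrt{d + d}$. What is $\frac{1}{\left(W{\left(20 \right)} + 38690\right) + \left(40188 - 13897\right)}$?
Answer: $\frac{64981}{4222530321} - \frac{2 \sqrt{10}}{4222530321} \approx 1.5388 \cdot 10^{-5}$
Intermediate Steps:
$W{\left(d \right)} = \sqrt{2} \sqrt{d}$ ($W{\left(d \right)} = \sqrt{2 d} = \sqrt{2} \sqrt{d}$)
$\frac{1}{\left(W{\left(20 \right)} + 38690\right) + \left(40188 - 13897\right)} = \frac{1}{\left(\sqrt{2} \sqrt{20} + 38690\right) + \left(40188 - 13897\right)} = \frac{1}{\left(\sqrt{2} \cdot 2 \sqrt{5} + 38690\right) + 26291} = \frac{1}{\left(2 \sqrt{10} + 38690\right) + 26291} = \frac{1}{\left(38690 + 2 \sqrt{10}\right) + 26291} = \frac{1}{64981 + 2 \sqrt{10}}$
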